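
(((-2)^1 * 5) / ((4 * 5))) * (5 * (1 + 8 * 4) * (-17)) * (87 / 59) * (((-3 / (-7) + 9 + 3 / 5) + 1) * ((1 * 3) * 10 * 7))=282592530 / 59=4789703.90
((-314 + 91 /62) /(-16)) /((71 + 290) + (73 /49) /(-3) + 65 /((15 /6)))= 2848419 /56361472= 0.05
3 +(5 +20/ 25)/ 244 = 3689/ 1220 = 3.02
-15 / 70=-3 / 14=-0.21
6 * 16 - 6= 90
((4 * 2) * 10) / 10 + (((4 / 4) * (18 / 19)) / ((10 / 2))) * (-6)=652 / 95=6.86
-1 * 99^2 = -9801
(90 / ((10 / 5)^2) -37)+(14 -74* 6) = -889 / 2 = -444.50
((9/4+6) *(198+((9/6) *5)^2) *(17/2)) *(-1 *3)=-1711611/32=-53487.84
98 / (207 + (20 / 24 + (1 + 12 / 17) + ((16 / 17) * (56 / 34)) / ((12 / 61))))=169932 / 377005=0.45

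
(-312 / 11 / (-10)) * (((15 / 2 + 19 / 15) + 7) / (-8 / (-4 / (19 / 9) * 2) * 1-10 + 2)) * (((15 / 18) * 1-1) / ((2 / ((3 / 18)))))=559 / 5300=0.11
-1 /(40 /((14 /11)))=-7 /220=-0.03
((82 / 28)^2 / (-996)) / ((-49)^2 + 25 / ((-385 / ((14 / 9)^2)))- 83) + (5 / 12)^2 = 209974513337 / 1209479078304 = 0.17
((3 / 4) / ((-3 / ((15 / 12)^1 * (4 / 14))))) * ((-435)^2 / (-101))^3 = 587155857.40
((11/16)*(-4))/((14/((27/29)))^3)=-216513/267693664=-0.00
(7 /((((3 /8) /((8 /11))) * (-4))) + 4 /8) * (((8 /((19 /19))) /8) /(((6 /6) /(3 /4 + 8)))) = -6685 /264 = -25.32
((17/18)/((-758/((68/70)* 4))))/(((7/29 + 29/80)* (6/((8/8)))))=-134096/100355031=-0.00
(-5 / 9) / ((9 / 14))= -0.86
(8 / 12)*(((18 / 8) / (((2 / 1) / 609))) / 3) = 609 / 4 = 152.25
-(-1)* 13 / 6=13 / 6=2.17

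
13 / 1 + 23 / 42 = 569 / 42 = 13.55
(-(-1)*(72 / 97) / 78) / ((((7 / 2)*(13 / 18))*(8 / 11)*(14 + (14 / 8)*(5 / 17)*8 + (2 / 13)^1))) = 1683 / 5940571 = 0.00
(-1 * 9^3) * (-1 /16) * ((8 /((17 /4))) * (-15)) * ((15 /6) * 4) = -218700 /17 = -12864.71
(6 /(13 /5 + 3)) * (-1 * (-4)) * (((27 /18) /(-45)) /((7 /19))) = -19 /49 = -0.39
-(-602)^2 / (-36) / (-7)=-12943 / 9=-1438.11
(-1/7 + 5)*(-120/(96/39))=-3315/14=-236.79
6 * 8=48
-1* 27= -27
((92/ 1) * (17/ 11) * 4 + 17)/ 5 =6443/ 55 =117.15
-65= -65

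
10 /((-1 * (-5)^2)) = -2 /5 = -0.40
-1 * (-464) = 464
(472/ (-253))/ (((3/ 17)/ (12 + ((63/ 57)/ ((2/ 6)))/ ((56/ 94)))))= -892670/ 4807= -185.70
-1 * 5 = -5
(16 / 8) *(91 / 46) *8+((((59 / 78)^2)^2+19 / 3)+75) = 96468491495 / 851346288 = 113.31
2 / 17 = 0.12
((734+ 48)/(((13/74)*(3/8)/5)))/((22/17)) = 19675120/429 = 45862.75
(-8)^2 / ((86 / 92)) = 2944 / 43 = 68.47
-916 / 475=-1.93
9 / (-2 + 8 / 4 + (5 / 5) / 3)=27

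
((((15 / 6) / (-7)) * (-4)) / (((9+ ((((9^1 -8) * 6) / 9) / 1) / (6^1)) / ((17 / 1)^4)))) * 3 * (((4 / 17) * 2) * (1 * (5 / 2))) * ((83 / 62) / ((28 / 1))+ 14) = 80873998425 / 124558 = 649287.87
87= 87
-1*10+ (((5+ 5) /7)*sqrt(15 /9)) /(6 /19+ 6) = -10+ 19*sqrt(15) /252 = -9.71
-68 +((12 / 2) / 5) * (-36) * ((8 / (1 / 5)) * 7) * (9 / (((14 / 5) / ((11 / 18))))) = -23828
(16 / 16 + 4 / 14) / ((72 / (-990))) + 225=5805 / 28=207.32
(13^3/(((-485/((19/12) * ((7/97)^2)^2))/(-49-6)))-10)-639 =-66877103447143/103048083084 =-648.99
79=79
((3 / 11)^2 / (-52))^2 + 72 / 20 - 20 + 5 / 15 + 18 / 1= 1148089871 / 593838960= 1.93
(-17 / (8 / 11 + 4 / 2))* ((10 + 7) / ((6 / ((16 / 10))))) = -6358 / 225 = -28.26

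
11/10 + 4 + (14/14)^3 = 61/10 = 6.10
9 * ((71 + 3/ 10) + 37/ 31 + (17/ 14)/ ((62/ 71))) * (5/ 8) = 415.60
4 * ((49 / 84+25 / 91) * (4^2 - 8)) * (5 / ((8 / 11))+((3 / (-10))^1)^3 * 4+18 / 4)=10557179 / 34125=309.37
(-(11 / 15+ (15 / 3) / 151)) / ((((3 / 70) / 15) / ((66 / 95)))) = -534688 / 2869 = -186.37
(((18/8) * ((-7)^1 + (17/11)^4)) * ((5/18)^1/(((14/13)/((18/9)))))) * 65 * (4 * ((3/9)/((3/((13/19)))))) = -173617925/5841759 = -29.72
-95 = -95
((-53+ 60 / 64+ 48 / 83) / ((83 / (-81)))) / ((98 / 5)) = 27690255 / 10801952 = 2.56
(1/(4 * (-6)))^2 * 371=371/576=0.64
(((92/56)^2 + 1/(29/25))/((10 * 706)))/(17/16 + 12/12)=6747/27588715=0.00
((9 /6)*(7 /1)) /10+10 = 221 /20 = 11.05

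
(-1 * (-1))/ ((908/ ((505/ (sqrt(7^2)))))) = 505/ 6356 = 0.08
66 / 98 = 33 / 49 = 0.67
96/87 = 32/29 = 1.10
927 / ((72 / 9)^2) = 927 / 64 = 14.48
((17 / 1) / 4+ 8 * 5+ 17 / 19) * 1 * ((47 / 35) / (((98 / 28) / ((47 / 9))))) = 7579079 / 83790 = 90.45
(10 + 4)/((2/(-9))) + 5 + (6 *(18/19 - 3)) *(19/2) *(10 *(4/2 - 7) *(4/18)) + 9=1251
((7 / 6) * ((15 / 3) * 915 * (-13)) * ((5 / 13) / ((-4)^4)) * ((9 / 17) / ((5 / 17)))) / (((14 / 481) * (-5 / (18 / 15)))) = 792207 / 512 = 1547.28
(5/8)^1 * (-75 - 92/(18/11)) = -5905/72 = -82.01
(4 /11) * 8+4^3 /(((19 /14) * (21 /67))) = 96160 /627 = 153.37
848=848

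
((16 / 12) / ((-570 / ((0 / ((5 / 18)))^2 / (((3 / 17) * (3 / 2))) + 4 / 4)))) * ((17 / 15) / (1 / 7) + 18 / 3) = -22 / 675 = -0.03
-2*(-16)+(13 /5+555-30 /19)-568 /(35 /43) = -109.81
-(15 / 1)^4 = -50625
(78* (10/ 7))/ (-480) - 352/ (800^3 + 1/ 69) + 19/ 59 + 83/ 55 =1.60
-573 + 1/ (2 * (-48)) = -573.01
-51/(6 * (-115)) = 17/230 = 0.07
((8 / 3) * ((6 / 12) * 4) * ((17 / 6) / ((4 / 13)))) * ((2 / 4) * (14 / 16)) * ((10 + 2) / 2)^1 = 1547 / 12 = 128.92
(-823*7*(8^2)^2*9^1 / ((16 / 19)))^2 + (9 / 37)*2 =2353258445206781970 / 37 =63601579600183296.49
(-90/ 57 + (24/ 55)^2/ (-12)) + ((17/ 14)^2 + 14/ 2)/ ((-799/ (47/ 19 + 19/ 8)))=-118540161709/ 72006519200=-1.65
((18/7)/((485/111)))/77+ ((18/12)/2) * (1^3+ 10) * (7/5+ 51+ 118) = 73499841/52283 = 1405.81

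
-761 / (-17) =761 / 17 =44.76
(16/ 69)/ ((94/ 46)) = 16/ 141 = 0.11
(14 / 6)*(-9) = -21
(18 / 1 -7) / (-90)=-11 / 90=-0.12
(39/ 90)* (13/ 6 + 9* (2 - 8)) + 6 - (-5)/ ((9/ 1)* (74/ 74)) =-2863/ 180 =-15.91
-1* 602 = -602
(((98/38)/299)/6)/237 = 49/8078382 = 0.00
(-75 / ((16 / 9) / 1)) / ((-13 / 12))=2025 / 52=38.94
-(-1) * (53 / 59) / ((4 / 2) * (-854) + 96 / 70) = -1855 / 3524188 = -0.00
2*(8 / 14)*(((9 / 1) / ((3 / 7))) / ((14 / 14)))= 24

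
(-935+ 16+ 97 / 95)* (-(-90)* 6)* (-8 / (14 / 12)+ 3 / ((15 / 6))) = 1864855872 / 665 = 2804294.54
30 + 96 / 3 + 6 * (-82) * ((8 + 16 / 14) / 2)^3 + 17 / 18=-46939.55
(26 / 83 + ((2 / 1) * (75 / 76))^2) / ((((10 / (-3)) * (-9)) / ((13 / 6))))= 6557447 / 21573360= 0.30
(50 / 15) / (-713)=-10 / 2139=-0.00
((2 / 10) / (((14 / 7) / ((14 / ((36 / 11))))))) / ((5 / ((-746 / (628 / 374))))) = -5370827 / 141300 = -38.01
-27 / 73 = -0.37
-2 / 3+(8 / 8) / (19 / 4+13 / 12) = -0.50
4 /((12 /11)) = 11 /3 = 3.67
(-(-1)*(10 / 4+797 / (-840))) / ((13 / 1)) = 1303 / 10920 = 0.12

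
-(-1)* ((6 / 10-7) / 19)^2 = 1024 / 9025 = 0.11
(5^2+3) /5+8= 68 /5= 13.60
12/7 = 1.71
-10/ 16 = -5/ 8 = -0.62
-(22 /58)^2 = -121 /841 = -0.14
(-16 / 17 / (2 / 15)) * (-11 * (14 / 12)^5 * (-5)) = -4621925 / 5508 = -839.13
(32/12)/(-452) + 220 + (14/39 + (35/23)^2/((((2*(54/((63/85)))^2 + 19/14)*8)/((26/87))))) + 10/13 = 184089254668789/832522289118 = 221.12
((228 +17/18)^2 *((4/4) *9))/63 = 16982641/2268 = 7487.94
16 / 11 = 1.45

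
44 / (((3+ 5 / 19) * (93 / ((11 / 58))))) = 2299 / 83607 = 0.03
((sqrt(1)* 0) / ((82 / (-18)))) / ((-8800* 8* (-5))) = 0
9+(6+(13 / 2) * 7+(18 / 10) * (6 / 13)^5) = 224772233 / 3712930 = 60.54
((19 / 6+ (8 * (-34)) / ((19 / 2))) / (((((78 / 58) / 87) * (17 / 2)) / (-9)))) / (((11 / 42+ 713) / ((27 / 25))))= 286404174 / 108439175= 2.64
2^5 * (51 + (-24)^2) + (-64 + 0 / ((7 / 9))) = 20000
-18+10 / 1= -8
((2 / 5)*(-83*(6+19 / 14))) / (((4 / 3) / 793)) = -20338071 / 140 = -145271.94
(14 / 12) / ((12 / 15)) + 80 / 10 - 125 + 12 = -2485 / 24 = -103.54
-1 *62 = -62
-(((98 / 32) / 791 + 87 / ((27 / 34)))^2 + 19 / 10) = -15893521030853 / 1323889920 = -12005.17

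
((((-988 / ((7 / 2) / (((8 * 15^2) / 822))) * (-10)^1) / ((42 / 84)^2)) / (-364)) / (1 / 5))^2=5198400000000 / 45064369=115354.99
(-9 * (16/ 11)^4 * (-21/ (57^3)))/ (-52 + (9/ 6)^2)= -1835008/ 19984101181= -0.00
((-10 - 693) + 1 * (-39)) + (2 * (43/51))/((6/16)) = -112838/153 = -737.50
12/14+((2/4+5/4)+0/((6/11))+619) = 621.61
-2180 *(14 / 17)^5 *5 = -5862281600 / 1419857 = -4128.78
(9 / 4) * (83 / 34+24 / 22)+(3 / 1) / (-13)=7.72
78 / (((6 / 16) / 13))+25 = 2729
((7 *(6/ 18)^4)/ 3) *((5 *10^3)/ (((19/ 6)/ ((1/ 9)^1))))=70000/ 13851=5.05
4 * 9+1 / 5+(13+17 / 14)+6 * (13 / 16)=15481 / 280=55.29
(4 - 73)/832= -69/832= -0.08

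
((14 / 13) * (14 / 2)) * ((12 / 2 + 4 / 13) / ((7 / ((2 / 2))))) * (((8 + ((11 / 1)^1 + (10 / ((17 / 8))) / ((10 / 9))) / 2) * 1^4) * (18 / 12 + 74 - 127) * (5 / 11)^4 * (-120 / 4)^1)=294316706250 / 42063593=6996.95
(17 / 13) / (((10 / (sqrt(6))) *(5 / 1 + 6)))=17 *sqrt(6) / 1430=0.03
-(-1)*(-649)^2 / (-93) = -421201 / 93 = -4529.04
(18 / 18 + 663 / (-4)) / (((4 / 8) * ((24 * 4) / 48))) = -659 / 4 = -164.75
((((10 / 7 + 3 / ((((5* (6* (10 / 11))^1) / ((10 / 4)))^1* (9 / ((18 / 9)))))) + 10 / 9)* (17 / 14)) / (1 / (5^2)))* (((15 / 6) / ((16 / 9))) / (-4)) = -1392725 / 50176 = -27.76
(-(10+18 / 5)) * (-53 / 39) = 3604 / 195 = 18.48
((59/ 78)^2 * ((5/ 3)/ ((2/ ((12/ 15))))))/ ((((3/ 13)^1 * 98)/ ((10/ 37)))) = 17405/ 3818178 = 0.00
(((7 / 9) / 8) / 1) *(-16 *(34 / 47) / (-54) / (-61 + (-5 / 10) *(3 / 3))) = -476 / 1404783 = -0.00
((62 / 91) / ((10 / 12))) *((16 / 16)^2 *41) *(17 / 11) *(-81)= -21002004 / 5005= -4196.20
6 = 6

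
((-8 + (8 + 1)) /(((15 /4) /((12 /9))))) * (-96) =-512 /15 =-34.13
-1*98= -98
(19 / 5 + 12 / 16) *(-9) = -819 / 20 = -40.95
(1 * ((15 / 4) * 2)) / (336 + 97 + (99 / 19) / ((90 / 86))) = 1425 / 83216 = 0.02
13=13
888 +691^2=478369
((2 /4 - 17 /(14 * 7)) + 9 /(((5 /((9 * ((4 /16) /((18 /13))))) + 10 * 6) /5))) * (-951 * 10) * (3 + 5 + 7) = -596063025 /4018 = -148348.19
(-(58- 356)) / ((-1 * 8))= -149 / 4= -37.25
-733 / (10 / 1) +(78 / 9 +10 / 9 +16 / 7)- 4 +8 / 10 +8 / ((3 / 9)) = -5095 / 126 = -40.44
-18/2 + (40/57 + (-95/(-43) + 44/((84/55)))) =129939/5719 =22.72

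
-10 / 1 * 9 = -90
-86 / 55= -1.56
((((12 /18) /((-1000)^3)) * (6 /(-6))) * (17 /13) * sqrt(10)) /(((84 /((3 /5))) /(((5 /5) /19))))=17 * sqrt(10) /51870000000000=0.00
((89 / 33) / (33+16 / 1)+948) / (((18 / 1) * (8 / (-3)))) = -1533005 / 77616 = -19.75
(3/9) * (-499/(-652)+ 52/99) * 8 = 166610/48411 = 3.44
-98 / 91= -14 / 13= -1.08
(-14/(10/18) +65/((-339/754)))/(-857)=287764/1452615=0.20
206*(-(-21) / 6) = 721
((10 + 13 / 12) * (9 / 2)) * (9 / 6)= 1197 / 16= 74.81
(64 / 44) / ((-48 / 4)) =-4 / 33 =-0.12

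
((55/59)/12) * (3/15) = 11/708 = 0.02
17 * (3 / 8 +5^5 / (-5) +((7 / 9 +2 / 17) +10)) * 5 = -3756025 / 72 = -52167.01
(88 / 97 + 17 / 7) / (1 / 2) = 4530 / 679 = 6.67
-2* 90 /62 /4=-0.73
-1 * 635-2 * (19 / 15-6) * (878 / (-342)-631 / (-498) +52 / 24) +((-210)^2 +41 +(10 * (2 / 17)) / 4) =157488319637 / 3619215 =43514.50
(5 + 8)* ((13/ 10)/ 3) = 5.63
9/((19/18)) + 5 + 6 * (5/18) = 866/57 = 15.19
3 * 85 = 255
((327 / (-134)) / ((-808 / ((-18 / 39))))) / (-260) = 981 / 182979680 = 0.00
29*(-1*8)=-232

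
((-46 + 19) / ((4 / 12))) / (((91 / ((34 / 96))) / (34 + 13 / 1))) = -21573 / 1456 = -14.82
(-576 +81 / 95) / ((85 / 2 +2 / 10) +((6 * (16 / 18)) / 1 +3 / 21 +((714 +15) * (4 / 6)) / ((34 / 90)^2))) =-663208182 / 3982310947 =-0.17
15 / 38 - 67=-2531 / 38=-66.61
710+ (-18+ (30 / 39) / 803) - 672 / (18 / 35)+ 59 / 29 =-556387391 / 908193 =-612.63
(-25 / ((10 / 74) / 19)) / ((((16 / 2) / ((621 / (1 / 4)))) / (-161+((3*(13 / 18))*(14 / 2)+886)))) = -3231293805 / 4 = -807823451.25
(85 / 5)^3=4913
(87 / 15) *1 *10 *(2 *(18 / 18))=116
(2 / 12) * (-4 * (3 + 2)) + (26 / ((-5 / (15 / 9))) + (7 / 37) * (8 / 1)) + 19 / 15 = -5117 / 555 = -9.22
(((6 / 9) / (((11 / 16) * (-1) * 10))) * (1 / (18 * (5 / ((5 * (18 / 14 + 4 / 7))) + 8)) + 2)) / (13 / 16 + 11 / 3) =-513152 / 11813175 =-0.04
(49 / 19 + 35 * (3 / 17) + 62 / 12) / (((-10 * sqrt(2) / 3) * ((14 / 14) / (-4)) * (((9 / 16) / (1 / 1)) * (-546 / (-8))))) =863392 * sqrt(2) / 3968055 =0.31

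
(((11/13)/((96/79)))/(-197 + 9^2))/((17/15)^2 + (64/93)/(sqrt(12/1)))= -0.00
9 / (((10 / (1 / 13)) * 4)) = 9 / 520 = 0.02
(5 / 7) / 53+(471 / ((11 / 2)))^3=310117752103 / 493801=628021.72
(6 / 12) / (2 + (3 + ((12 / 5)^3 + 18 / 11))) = 1375 / 56266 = 0.02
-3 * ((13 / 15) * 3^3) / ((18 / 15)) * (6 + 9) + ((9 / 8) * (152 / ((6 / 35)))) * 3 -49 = 2066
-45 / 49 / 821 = -45 / 40229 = -0.00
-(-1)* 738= 738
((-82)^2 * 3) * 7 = 141204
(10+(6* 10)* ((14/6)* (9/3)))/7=430/7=61.43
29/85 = 0.34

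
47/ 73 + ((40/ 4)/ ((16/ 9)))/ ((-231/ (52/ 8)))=43669/ 89936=0.49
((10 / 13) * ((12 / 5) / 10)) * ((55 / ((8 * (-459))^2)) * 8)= 11 / 1825902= 0.00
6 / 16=3 / 8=0.38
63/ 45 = 7/ 5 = 1.40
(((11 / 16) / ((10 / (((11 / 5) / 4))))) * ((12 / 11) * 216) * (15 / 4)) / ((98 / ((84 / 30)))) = 2673 / 2800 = 0.95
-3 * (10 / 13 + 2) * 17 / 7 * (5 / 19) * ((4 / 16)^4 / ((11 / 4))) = -0.01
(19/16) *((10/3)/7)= 95/168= 0.57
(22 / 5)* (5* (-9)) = -198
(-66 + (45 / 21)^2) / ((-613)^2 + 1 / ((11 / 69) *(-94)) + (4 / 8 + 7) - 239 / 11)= -518551 / 3172997989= -0.00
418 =418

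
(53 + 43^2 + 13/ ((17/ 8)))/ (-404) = -16219/ 3434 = -4.72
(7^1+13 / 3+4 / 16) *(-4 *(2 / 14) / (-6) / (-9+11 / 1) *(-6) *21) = -139 / 2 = -69.50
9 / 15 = 3 / 5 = 0.60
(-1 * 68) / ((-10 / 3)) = 102 / 5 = 20.40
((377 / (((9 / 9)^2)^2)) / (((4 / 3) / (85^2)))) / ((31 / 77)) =629203575 / 124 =5074222.38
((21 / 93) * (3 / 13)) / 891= 7 / 119691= 0.00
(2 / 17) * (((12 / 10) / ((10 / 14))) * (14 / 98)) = 12 / 425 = 0.03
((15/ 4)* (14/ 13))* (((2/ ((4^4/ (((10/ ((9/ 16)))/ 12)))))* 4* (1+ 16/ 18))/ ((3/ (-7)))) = -20825/ 25272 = -0.82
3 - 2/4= 5/2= 2.50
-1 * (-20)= 20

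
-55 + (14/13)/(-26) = -9302/169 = -55.04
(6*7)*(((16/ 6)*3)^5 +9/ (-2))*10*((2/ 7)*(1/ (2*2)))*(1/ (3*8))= 327635/ 8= 40954.38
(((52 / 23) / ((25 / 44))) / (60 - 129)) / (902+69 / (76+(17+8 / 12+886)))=-6724432 / 105185764875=-0.00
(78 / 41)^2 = 6084 / 1681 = 3.62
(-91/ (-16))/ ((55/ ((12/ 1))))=1.24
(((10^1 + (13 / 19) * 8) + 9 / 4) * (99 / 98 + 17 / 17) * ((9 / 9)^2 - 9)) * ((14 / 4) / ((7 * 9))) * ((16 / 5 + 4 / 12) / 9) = -6.22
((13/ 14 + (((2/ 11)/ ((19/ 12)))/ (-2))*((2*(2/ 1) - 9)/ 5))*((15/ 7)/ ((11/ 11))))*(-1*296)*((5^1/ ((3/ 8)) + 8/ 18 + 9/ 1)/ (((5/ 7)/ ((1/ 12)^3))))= -21882725/ 1896048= -11.54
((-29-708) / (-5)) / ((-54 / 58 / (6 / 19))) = -50.00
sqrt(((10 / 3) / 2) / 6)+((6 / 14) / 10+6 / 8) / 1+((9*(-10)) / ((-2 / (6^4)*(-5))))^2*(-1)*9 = -171421608849 / 140+sqrt(10) / 6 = -1224440062.68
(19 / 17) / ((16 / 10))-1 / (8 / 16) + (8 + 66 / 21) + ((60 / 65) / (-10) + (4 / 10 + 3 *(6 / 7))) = 157429 / 12376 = 12.72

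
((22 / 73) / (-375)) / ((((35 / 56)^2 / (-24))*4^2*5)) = 0.00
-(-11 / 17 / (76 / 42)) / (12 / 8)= 77 / 323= 0.24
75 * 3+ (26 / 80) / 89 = 801013 / 3560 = 225.00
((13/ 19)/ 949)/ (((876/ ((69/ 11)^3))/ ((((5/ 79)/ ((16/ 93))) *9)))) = 458270055/ 681372249536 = 0.00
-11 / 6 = -1.83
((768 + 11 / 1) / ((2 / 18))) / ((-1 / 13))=-91143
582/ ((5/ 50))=5820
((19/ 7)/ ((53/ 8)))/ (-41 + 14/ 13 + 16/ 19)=-37544/ 3581263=-0.01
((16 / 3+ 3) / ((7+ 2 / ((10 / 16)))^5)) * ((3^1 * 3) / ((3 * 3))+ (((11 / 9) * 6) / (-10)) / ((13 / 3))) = 31250 / 498369807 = 0.00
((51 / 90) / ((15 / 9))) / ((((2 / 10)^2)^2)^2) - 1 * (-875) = 267375 / 2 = 133687.50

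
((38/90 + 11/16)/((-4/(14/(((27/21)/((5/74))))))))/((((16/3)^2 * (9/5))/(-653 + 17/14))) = 255180625/98205696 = 2.60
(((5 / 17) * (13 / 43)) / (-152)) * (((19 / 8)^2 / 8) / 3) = -1235 / 8982528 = -0.00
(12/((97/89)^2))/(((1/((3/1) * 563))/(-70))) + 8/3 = -1194385.47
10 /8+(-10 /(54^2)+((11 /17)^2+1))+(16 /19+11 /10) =368859703 /80058780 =4.61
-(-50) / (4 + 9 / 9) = 10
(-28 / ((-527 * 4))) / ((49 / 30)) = 0.01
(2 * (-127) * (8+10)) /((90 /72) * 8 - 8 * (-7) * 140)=-2286 /3925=-0.58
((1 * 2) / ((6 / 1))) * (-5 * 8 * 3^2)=-120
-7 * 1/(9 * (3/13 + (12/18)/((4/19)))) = -182/795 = -0.23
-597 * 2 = -1194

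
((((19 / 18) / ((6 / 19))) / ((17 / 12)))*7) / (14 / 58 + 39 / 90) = 732830 / 29937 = 24.48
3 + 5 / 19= 62 / 19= 3.26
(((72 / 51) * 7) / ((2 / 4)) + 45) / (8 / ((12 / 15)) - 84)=-1101 / 1258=-0.88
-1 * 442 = -442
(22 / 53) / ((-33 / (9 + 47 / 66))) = -641 / 5247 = -0.12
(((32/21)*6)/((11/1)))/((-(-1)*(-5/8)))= -512/385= -1.33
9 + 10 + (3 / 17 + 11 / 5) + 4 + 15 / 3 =30.38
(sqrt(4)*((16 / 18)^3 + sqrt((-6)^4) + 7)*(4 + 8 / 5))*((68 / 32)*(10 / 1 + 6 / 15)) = 10817.20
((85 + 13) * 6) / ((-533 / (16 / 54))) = -1568 / 4797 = -0.33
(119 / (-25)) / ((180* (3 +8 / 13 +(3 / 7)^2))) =-75803 / 10890000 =-0.01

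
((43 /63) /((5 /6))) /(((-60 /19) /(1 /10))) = -817 /31500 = -0.03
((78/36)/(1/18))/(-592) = -39/592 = -0.07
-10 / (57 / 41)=-410 / 57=-7.19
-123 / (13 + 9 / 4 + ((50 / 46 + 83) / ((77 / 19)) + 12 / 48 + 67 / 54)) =-5881491 / 1792634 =-3.28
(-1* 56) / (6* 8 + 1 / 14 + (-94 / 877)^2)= -602997136 / 517747521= -1.16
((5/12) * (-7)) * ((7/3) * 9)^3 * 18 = -972405/2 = -486202.50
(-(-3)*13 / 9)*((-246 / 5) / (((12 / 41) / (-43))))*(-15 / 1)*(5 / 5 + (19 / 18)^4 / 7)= -553164.60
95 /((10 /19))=361 /2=180.50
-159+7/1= -152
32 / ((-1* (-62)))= 16 / 31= 0.52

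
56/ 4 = 14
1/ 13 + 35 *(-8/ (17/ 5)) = -18183/ 221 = -82.28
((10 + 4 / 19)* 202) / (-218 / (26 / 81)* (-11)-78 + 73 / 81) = 20632482 / 73961813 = 0.28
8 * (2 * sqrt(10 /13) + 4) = 16 * sqrt(130) /13 + 32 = 46.03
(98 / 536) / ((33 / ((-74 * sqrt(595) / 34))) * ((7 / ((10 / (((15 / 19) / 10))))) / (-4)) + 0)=98420 * sqrt(595) / 112761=21.29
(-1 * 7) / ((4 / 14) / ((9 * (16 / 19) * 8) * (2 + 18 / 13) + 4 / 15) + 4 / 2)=-18652046 / 5332861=-3.50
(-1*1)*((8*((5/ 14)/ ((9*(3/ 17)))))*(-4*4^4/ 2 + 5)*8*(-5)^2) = 11492000/ 63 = 182412.70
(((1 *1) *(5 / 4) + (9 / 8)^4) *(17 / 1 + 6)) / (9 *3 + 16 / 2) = 268663 / 143360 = 1.87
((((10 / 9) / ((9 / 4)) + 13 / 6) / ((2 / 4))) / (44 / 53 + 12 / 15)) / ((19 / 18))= 3.09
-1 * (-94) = 94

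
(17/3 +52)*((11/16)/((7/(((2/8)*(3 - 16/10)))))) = 1903/960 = 1.98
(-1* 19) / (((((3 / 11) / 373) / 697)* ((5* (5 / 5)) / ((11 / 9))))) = -597696319 / 135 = -4427380.14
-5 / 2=-2.50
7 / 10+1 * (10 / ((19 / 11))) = 1233 / 190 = 6.49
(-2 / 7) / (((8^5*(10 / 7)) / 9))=-9 / 163840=-0.00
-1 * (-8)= 8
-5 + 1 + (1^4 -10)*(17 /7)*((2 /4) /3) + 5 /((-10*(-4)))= -7.52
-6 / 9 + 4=10 / 3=3.33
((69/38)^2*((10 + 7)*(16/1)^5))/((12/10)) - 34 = 17680945166/361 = 48977687.44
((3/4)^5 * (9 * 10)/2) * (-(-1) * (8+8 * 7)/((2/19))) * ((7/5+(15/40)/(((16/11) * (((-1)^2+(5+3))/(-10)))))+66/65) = 368007219/26624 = 13822.39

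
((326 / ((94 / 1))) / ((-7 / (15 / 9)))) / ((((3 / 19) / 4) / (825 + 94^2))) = -598402340 / 2961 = -202094.68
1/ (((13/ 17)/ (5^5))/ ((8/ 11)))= 425000/ 143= 2972.03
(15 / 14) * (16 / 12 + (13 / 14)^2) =6455 / 2744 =2.35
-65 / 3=-21.67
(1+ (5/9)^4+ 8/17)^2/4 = 7625655625/12440502369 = 0.61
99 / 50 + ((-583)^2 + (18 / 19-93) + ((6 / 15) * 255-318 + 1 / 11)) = 339583.02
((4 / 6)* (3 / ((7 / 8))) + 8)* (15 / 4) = 270 / 7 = 38.57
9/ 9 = 1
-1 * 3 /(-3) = 1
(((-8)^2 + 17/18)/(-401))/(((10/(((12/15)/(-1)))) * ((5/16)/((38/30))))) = 355376/6766875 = 0.05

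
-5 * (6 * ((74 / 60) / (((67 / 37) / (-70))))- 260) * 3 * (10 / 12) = 457325 / 67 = 6825.75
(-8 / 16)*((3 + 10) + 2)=-15 / 2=-7.50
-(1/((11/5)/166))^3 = -429592.04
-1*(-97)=97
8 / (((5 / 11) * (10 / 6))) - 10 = 14 / 25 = 0.56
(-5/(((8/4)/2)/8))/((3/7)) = -280/3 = -93.33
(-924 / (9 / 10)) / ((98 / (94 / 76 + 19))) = -212.01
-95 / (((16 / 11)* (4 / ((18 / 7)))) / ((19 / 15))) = -11913 / 224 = -53.18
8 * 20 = 160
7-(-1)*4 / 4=8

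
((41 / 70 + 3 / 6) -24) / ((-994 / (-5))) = -401 / 3479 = -0.12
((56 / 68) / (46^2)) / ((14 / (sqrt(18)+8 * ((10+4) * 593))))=3 * sqrt(2) / 35972+16604 / 8993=1.85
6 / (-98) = -3 / 49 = -0.06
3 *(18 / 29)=54 / 29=1.86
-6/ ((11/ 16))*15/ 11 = -1440/ 121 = -11.90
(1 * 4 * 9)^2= 1296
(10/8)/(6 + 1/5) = 25/124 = 0.20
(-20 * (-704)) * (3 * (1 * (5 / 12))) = 17600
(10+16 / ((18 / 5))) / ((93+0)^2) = 130 / 77841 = 0.00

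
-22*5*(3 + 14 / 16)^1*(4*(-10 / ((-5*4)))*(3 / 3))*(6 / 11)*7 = -3255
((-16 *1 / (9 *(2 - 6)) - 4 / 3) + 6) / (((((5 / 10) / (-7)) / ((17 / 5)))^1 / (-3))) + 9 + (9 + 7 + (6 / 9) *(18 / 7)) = 79441 / 105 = 756.58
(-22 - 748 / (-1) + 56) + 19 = 801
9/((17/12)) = 108/17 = 6.35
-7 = -7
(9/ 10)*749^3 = 3781707741/ 10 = 378170774.10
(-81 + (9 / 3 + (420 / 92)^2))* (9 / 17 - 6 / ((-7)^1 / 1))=-4989105 / 62951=-79.25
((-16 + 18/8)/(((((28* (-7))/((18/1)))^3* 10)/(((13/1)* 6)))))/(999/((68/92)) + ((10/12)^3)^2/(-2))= 15503196852/252211714248151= 0.00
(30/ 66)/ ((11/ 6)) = 30/ 121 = 0.25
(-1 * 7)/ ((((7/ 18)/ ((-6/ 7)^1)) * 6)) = 18/ 7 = 2.57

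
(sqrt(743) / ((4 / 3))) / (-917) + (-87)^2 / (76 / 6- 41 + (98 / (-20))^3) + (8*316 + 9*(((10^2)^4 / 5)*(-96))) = -7567723075576984 / 437947- 3*sqrt(743) / 3668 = -17279997523.87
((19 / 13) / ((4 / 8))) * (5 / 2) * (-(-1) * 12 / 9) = 380 / 39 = 9.74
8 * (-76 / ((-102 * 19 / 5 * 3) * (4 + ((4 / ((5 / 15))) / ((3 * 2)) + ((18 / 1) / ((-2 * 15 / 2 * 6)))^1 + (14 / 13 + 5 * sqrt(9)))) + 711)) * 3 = 197600 / 2678811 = 0.07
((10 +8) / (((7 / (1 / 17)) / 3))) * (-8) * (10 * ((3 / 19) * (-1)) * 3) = 38880 / 2261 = 17.20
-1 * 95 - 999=-1094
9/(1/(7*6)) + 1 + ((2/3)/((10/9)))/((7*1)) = 13268/35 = 379.09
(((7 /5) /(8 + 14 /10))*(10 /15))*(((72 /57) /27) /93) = 112 /2242323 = 0.00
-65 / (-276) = 65 / 276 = 0.24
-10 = -10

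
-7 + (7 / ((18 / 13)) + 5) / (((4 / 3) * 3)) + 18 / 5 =-319 / 360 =-0.89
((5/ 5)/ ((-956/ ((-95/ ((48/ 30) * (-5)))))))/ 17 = -95/ 130016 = -0.00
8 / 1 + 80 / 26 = 144 / 13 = 11.08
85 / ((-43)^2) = 85 / 1849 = 0.05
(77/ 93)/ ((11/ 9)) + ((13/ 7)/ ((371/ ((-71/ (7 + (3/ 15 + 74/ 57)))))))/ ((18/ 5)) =778940509/ 1169927724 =0.67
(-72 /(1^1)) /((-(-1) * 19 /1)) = -72 /19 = -3.79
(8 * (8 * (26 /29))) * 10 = 16640 /29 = 573.79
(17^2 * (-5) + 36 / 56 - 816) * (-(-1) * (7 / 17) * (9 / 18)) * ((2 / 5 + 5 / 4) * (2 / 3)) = -69619 / 136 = -511.90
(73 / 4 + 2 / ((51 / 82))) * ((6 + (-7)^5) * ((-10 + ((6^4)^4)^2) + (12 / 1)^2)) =-292765632292324659215860522489265 / 102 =-2870251296983575090351574000000.00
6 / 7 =0.86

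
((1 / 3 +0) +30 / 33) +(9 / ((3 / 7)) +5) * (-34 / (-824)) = 15739 / 6798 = 2.32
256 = 256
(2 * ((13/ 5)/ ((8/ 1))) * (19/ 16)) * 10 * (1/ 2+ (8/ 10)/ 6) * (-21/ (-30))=32851/ 9600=3.42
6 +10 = 16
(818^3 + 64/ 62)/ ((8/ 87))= 184523154861/ 31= 5952359834.23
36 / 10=18 / 5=3.60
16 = 16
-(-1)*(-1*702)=-702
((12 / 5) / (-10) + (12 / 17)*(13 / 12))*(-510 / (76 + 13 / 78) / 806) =-4014 / 920855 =-0.00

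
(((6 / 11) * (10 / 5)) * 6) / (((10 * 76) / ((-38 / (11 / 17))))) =-306 / 605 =-0.51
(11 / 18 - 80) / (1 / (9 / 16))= -1429 / 32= -44.66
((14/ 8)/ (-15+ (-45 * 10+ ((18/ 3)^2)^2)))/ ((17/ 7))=49/ 56508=0.00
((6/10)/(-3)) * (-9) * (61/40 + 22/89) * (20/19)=56781/16910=3.36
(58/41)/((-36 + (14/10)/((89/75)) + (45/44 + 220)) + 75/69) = 5223944/691620267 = 0.01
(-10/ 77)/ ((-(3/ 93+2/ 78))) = 2.24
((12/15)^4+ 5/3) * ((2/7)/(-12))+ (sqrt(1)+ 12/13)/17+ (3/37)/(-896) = 374422103/5887440000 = 0.06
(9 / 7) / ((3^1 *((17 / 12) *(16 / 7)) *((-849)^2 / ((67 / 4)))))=0.00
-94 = -94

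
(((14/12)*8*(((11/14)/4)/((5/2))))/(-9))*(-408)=1496/45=33.24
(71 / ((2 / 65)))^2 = 21298225 / 4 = 5324556.25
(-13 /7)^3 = -2197 /343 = -6.41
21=21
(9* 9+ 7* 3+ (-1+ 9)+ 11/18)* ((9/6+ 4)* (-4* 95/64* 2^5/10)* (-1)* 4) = 416119/9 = 46235.44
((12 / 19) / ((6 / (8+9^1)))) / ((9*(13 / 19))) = 34 / 117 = 0.29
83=83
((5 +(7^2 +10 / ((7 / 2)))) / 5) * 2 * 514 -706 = 384434 / 35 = 10983.83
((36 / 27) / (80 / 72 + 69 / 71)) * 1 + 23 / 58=80029 / 77198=1.04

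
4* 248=992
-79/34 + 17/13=-449/442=-1.02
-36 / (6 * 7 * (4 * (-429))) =1 / 2002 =0.00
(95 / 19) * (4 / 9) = 20 / 9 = 2.22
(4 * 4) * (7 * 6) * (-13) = -8736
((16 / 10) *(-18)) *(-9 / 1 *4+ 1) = 1008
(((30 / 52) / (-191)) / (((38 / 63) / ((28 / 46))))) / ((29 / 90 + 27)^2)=-26790750 / 6561078199351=-0.00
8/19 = 0.42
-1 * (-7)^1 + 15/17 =134/17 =7.88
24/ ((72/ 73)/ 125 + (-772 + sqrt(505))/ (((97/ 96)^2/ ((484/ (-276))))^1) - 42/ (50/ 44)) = 1116329450104000000 * sqrt(505)/ 44958625483722911453849 + 837790575072350669250/ 44958625483722911453849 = 0.02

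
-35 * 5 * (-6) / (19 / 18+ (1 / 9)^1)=900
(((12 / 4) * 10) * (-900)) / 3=-9000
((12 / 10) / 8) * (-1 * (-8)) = 6 / 5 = 1.20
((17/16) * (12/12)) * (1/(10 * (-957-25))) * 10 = -17/15712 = -0.00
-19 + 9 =-10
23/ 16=1.44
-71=-71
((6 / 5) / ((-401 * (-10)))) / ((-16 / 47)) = -141 / 160400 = -0.00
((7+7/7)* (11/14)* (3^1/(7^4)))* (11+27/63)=10560/117649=0.09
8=8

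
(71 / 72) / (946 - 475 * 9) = -0.00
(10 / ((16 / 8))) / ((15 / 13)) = 13 / 3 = 4.33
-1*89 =-89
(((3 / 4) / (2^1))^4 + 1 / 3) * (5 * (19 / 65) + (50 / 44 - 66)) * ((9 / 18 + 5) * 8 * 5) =-393395435 / 79872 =-4925.32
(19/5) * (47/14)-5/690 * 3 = 10252/805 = 12.74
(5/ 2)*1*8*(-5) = -100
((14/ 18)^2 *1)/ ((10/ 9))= 49/ 90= 0.54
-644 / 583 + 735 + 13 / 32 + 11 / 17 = 233090443 / 317152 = 734.95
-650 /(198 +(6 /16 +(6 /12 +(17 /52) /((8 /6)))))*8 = -26.11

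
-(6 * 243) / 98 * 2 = -1458 / 49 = -29.76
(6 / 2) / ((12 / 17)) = 17 / 4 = 4.25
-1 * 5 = -5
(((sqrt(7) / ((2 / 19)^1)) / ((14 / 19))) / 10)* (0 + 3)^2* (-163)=-529587* sqrt(7) / 280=-5004.13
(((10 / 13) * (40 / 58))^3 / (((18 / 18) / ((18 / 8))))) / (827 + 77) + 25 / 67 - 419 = -169825932263392 / 405674114443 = -418.63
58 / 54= 29 / 27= 1.07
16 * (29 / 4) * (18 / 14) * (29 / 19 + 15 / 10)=451.35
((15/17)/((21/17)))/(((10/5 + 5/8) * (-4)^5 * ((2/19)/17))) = -1615/37632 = -0.04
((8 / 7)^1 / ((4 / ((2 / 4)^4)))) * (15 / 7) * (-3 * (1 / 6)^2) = -5 / 1568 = -0.00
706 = 706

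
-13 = -13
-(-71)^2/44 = -5041/44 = -114.57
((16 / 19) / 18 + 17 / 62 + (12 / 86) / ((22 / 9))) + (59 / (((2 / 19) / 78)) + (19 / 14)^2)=21486579633859 / 491445108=43721.22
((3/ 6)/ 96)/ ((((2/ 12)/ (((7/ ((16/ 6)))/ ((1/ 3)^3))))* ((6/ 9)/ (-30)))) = -25515/ 256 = -99.67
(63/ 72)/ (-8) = -7/ 64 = -0.11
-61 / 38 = -1.61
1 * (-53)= -53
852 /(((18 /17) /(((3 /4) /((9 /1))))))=1207 /18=67.06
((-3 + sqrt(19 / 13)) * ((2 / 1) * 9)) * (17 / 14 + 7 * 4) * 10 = -110430 / 7 + 36810 * sqrt(247) / 91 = -9418.41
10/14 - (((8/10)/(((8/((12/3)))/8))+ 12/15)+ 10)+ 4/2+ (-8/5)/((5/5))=-451/35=-12.89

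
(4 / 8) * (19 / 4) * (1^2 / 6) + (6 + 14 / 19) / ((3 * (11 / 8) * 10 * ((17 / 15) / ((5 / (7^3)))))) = 23277781 / 58496592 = 0.40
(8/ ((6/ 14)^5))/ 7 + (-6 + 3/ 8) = 142729/ 1944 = 73.42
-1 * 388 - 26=-414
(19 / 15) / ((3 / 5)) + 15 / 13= 382 / 117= 3.26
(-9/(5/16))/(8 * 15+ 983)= -0.03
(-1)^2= 1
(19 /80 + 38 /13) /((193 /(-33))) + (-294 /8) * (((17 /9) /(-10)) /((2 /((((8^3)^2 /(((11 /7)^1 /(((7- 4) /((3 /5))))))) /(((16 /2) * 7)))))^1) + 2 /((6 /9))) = 341691259397 /6623760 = 51585.69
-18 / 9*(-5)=10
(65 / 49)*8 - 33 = -1097 / 49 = -22.39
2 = 2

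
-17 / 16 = -1.06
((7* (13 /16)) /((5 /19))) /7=247 /80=3.09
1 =1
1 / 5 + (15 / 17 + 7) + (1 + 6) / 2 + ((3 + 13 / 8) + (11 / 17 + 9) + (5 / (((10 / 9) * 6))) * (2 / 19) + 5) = 399659 / 12920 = 30.93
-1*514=-514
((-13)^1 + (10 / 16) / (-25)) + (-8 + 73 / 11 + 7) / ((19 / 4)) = -98969 / 8360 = -11.84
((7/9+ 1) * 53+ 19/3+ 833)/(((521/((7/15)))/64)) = 3764096/70335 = 53.52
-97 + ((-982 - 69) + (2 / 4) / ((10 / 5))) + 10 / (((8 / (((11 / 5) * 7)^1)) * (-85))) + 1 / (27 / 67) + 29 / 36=-10508249 / 9180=-1144.69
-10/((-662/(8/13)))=40/4303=0.01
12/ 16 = 3/ 4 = 0.75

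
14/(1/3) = 42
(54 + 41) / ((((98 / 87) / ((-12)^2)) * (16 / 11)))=818235 / 98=8349.34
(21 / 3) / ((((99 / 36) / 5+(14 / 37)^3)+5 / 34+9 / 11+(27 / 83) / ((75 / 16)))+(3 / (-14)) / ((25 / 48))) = 3852307543700 / 675464797663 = 5.70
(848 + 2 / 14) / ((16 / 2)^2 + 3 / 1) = 5937 / 469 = 12.66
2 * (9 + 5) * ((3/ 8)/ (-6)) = -7/ 4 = -1.75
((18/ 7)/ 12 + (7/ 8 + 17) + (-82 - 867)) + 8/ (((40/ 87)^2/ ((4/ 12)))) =-642807/ 700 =-918.30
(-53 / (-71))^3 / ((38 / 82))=0.90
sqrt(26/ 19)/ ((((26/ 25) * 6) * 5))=0.04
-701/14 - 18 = -953/14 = -68.07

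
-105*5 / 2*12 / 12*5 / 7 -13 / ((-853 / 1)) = -319849 / 1706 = -187.48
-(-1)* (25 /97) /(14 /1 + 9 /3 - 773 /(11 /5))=-275 /356766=-0.00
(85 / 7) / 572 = 85 / 4004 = 0.02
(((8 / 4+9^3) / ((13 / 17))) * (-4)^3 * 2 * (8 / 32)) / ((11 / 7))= -2783648 / 143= -19466.07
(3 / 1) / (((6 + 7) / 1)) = 3 / 13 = 0.23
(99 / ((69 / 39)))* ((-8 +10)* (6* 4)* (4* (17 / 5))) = 4200768 / 115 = 36528.42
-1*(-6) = 6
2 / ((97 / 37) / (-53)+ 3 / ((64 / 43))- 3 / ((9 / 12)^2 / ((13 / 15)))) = -11295360 / 15000587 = -0.75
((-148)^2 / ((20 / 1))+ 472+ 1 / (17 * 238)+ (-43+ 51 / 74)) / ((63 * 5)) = 570697496 / 117890325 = 4.84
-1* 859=-859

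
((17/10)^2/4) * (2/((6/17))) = 4913/1200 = 4.09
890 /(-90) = -89 /9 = -9.89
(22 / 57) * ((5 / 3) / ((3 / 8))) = 880 / 513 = 1.72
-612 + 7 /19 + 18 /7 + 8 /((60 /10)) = -242483 /399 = -607.73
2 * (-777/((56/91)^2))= -131313/32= -4103.53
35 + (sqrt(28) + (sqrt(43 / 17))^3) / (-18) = -sqrt(7) / 9-43* sqrt(731) / 5202 + 35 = 34.48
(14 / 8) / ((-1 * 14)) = -1 / 8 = -0.12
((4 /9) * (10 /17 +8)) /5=584 /765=0.76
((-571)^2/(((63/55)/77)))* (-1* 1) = -197254805/9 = -21917200.56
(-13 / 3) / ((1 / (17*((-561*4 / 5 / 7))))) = 165308 / 35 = 4723.09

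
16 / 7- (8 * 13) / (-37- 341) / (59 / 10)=26008 / 11151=2.33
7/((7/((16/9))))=16/9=1.78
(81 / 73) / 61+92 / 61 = 6797 / 4453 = 1.53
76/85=0.89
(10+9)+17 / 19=378 / 19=19.89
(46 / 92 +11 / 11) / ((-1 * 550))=-3 / 1100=-0.00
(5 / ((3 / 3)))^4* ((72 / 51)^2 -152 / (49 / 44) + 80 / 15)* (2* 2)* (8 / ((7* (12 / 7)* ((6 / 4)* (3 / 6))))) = -109744960000 / 382347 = -287029.74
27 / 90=3 / 10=0.30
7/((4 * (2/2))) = 7/4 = 1.75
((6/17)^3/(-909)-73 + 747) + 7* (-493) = -2777.00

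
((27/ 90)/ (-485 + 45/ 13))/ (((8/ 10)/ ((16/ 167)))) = -39/ 522710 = -0.00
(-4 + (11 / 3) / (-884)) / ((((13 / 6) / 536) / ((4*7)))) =-79684976 / 2873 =-27735.81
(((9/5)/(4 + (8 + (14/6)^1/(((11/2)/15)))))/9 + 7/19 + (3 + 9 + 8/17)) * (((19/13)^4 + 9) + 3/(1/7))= 444.13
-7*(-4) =28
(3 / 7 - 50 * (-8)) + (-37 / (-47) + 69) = 154701 / 329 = 470.22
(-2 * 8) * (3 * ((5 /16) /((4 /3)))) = -45 /4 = -11.25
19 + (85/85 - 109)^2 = 11683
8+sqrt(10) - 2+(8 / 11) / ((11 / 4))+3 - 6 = sqrt(10)+395 / 121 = 6.43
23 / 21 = 1.10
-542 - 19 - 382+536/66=-30851/33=-934.88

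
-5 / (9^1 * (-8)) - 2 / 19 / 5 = 331 / 6840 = 0.05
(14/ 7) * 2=4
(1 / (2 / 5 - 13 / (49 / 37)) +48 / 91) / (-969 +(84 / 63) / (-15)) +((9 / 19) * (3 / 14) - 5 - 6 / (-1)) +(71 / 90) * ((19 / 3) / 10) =250594082472791 / 156552939024300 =1.60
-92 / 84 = -23 / 21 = -1.10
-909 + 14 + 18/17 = -15197/17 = -893.94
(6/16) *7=21/8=2.62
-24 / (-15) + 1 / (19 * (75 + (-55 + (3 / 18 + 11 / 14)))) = 13397 / 8360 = 1.60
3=3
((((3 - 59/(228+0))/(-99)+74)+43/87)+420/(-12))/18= 25834339/11782584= 2.19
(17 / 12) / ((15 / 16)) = 68 / 45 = 1.51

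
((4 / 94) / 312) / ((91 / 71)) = 0.00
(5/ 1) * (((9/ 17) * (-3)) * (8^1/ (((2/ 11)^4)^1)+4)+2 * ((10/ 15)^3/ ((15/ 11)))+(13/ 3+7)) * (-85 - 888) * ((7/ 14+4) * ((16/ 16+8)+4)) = 2024153328379/ 612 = 3307440079.05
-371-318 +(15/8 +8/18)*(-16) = -726.11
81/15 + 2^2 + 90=497/5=99.40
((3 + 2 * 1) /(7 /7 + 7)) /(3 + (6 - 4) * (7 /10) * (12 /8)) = 25 /204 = 0.12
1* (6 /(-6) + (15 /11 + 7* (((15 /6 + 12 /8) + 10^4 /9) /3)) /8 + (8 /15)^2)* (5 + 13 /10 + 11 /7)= 10627093471 /4158000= 2555.82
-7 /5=-1.40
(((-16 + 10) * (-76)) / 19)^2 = 576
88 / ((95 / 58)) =5104 / 95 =53.73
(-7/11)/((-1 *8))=0.08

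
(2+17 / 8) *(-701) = -23133 / 8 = -2891.62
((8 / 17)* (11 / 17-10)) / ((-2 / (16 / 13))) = 10176 / 3757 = 2.71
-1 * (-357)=357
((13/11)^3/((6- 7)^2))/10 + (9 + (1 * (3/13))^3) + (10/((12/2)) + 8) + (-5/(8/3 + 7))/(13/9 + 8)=812616819631/43249021530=18.79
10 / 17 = 0.59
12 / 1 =12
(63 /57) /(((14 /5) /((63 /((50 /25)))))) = 945 /76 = 12.43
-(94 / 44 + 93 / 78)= -476 / 143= -3.33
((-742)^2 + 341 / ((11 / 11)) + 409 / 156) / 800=85941589 / 124800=688.63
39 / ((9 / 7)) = 91 / 3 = 30.33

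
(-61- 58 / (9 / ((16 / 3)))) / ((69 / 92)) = -10300 / 81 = -127.16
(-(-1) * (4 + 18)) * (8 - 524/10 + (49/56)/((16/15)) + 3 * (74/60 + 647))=13383887/320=41824.65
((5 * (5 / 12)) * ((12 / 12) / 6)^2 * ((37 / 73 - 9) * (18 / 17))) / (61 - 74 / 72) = -23250 / 2679319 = -0.01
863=863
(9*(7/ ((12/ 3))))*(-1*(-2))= 63/ 2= 31.50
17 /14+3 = 59 /14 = 4.21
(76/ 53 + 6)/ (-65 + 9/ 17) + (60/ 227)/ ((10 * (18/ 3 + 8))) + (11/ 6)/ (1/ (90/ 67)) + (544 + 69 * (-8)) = -5.65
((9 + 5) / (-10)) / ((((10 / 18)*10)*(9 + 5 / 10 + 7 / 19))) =-399 / 15625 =-0.03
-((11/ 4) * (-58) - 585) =744.50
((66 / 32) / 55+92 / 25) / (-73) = -1487 / 29200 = -0.05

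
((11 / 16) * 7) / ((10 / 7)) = 539 / 160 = 3.37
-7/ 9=-0.78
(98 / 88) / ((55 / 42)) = 1029 / 1210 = 0.85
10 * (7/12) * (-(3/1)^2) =-105/2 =-52.50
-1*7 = -7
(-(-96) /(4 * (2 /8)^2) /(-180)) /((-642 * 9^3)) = 16 /3510135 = 0.00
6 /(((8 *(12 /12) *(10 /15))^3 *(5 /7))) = 567 /10240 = 0.06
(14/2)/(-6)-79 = -481/6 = -80.17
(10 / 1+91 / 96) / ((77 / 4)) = 1051 / 1848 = 0.57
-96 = -96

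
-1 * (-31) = 31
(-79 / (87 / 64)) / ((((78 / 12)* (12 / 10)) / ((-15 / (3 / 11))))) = 1390400 / 3393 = 409.78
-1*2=-2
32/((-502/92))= -1472/251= -5.86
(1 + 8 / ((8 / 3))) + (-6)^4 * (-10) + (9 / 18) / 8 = -12955.94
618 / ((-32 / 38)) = -5871 / 8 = -733.88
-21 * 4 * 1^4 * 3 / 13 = -252 / 13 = -19.38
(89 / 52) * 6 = 267 / 26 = 10.27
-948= -948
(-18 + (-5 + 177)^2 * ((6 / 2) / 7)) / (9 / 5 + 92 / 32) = 3545040 / 1309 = 2708.20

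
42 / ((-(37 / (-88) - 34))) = 3696 / 3029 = 1.22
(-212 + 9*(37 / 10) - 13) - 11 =-2027 / 10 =-202.70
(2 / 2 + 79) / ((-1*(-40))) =2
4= 4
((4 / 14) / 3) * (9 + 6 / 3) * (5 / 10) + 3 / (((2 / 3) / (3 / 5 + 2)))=2567 / 210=12.22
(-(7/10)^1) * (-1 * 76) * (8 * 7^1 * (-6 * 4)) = -357504/5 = -71500.80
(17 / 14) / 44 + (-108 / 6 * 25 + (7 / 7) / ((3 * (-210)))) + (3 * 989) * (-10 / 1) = -119275097 / 3960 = -30119.97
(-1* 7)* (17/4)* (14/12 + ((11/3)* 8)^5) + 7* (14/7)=-1256002002241/1944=-646091564.94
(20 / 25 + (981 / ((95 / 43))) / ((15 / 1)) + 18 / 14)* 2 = 210724 / 3325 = 63.38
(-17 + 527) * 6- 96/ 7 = 21324/ 7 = 3046.29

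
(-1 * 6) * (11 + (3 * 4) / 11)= -798 / 11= -72.55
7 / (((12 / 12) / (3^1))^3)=189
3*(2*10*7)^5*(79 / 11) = 12746428800000 / 11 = 1158766254545.45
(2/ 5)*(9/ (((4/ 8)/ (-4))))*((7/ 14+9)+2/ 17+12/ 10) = -132408/ 425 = -311.55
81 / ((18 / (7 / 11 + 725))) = 35919 / 11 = 3265.36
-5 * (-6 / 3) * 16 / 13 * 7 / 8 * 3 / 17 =420 / 221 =1.90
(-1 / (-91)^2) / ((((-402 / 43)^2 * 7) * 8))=-1849 / 74941592544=-0.00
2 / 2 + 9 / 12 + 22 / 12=43 / 12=3.58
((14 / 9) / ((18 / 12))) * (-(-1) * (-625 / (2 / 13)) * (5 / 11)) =-568750 / 297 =-1914.98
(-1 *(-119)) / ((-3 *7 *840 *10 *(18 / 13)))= -221 / 453600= -0.00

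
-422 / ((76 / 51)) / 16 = -10761 / 608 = -17.70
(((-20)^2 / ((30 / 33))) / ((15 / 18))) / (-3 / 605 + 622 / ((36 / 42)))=0.73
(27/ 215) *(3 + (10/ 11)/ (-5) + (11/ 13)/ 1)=14148/ 30745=0.46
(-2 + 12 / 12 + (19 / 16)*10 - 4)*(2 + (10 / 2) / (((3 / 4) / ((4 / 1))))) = 2365 / 12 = 197.08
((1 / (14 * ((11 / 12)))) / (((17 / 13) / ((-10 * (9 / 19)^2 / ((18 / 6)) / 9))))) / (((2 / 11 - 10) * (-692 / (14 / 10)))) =-13 / 12740412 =-0.00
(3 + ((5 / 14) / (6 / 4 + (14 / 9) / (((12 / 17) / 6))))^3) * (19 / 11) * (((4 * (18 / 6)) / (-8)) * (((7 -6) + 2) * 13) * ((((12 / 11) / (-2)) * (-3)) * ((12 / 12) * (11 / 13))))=-235767354318 / 561712921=-419.73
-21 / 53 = -0.40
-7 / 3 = -2.33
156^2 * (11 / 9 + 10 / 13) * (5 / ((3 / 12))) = 969280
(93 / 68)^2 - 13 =-51463 / 4624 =-11.13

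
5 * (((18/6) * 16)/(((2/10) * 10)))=120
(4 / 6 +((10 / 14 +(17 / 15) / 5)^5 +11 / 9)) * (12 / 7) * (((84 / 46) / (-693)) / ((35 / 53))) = -44416343738587976 / 2472197270361328125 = -0.02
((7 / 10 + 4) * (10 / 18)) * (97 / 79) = 4559 / 1422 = 3.21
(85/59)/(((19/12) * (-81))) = -340/30267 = -0.01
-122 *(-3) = 366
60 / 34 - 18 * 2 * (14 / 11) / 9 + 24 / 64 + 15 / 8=-805 / 748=-1.08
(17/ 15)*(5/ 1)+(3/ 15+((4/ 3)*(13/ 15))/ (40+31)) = 18796/ 3195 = 5.88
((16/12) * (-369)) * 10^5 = -49200000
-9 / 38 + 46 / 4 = 214 / 19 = 11.26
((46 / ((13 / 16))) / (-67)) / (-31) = 736 / 27001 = 0.03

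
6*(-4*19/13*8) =-3648/13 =-280.62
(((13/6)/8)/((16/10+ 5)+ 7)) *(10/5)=65/1632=0.04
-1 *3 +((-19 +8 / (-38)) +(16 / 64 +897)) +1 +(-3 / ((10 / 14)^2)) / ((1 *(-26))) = 21643761 / 24700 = 876.27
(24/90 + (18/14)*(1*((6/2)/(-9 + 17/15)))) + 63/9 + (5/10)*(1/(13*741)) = 134797207/19892145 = 6.78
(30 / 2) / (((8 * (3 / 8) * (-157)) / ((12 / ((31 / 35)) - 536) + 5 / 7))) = 16.62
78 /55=1.42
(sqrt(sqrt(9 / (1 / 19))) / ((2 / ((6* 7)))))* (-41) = -861* 19^(1 / 4)* sqrt(3) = -3113.52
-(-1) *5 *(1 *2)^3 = 40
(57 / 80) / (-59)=-57 / 4720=-0.01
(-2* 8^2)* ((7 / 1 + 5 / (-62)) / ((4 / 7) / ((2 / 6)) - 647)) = 192192 / 140027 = 1.37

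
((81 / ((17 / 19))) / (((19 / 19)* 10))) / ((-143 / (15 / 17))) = -0.06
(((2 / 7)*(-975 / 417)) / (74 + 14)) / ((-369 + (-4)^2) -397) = 13 / 1284360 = 0.00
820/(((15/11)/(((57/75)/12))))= 8569/225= 38.08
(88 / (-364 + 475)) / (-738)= -44 / 40959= -0.00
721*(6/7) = 618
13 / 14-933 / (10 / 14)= -91369 / 70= -1305.27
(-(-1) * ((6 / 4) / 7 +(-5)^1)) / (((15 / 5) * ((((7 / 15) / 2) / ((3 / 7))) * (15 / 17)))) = -1139 / 343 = -3.32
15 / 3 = 5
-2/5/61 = -2/305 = -0.01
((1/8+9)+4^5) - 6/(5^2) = 1032.88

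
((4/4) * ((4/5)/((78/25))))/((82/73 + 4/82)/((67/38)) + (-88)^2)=1002655/30284384676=0.00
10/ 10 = 1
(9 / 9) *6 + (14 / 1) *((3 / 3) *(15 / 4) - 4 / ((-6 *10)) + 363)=154243 / 30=5141.43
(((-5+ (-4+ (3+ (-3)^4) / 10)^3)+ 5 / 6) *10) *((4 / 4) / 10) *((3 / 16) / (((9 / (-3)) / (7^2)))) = -248.12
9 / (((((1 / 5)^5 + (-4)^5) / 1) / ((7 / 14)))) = -28125 / 6399998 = -0.00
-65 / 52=-1.25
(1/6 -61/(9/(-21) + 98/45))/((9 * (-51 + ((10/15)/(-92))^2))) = 121393862/1605464679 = 0.08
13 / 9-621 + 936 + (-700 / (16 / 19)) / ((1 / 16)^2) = -1912352 / 9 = -212483.56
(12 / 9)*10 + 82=286 / 3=95.33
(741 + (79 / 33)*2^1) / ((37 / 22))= 49222 / 111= 443.44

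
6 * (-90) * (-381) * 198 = 40736520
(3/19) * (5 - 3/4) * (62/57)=527/722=0.73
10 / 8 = 5 / 4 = 1.25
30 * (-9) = -270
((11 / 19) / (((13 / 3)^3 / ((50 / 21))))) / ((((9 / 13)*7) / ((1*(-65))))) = -2750 / 12103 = -0.23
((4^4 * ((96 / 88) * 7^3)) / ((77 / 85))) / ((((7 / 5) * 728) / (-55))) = -816000 / 143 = -5706.29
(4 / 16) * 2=0.50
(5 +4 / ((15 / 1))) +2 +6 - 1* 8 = 79 / 15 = 5.27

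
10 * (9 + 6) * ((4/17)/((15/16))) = 640/17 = 37.65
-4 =-4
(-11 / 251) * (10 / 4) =-55 / 502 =-0.11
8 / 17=0.47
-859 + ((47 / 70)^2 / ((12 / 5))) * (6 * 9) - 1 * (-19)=-1626519 / 1960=-829.86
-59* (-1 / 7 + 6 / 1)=-2419 / 7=-345.57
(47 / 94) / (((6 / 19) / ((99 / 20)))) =627 / 80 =7.84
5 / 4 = 1.25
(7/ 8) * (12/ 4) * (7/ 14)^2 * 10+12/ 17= 1977/ 272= 7.27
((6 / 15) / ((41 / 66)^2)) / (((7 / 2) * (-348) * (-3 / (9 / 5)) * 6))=726 / 8531075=0.00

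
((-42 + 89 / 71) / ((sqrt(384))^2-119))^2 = 8369449 / 354004225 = 0.02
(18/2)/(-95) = -9/95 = -0.09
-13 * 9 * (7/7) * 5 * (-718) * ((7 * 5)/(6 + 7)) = 1130850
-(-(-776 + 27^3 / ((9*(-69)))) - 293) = -11838 / 23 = -514.70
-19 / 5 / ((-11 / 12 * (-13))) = -228 / 715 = -0.32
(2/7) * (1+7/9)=32/63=0.51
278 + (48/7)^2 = 15926/49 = 325.02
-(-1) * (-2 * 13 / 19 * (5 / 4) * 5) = -325 / 38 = -8.55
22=22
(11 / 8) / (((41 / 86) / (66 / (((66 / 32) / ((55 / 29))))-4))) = 194403 / 1189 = 163.50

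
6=6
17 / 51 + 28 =85 / 3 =28.33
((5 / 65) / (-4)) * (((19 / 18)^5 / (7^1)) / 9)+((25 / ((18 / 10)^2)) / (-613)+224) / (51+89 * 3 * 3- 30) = 141449451273817 / 519861266241408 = 0.27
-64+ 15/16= -1009/16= -63.06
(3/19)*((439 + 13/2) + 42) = 2925/38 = 76.97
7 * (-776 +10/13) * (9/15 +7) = -2680748/65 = -41242.28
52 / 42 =26 / 21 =1.24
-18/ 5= -3.60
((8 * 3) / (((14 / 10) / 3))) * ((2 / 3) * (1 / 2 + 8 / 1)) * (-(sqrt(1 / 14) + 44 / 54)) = -14960 / 63-1020 * sqrt(14) / 49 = -315.35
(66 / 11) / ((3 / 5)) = 10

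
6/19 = 0.32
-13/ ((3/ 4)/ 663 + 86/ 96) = -137904/ 9515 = -14.49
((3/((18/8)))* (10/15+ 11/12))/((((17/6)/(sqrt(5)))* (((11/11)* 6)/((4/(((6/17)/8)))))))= 304* sqrt(5)/27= 25.18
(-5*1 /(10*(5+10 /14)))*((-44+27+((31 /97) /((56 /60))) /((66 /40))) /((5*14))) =125423 /5975200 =0.02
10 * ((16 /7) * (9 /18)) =11.43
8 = 8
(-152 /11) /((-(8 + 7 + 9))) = 0.58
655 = 655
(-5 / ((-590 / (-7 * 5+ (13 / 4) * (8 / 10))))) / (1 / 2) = -162 / 295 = -0.55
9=9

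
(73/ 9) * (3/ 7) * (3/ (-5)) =-73/ 35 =-2.09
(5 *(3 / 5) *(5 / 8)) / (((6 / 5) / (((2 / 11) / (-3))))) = -25 / 264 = -0.09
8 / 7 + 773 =5419 / 7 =774.14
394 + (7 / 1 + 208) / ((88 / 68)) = 560.14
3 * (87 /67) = 261 /67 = 3.90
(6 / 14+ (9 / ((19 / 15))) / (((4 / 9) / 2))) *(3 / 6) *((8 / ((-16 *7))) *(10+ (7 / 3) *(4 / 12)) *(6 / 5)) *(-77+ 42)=278681 / 532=523.84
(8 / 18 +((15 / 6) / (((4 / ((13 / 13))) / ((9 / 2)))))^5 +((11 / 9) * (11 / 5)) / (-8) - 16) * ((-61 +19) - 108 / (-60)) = -168703827257 / 26214400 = -6435.54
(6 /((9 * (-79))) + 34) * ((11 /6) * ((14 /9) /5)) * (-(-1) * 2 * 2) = 77.55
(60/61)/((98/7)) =30/427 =0.07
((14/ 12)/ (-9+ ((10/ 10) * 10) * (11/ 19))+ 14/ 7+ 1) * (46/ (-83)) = -22195/ 15189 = -1.46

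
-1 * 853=-853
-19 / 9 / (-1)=19 / 9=2.11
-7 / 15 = -0.47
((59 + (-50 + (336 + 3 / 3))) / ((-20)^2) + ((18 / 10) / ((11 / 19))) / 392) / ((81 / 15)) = 47051 / 291060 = 0.16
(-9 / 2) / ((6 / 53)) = -159 / 4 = -39.75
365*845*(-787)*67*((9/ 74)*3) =-5933776071.28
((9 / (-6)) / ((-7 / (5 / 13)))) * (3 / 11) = 0.02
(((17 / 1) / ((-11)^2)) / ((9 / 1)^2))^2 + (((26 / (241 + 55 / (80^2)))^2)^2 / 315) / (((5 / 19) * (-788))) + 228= 273533101994783523989886573535338623 / 1199706571876733989534872456146019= 228.00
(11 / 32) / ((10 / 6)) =33 / 160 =0.21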